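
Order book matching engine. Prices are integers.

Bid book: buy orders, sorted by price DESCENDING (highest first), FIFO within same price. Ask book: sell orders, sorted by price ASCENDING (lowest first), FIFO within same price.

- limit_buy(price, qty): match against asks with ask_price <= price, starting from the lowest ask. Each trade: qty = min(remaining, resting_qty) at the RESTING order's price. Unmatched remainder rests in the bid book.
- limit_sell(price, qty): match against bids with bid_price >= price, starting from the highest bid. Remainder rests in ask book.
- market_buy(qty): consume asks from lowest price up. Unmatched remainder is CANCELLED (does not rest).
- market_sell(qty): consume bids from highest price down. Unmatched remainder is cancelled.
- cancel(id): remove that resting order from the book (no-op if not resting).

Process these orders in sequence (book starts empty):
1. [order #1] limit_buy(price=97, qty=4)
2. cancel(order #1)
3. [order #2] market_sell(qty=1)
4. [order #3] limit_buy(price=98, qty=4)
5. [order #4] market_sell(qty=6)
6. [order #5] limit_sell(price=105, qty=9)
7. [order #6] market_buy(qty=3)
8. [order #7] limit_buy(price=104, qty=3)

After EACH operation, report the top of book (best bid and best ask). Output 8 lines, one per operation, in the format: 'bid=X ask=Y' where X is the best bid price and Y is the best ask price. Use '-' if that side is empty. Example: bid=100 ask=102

After op 1 [order #1] limit_buy(price=97, qty=4): fills=none; bids=[#1:4@97] asks=[-]
After op 2 cancel(order #1): fills=none; bids=[-] asks=[-]
After op 3 [order #2] market_sell(qty=1): fills=none; bids=[-] asks=[-]
After op 4 [order #3] limit_buy(price=98, qty=4): fills=none; bids=[#3:4@98] asks=[-]
After op 5 [order #4] market_sell(qty=6): fills=#3x#4:4@98; bids=[-] asks=[-]
After op 6 [order #5] limit_sell(price=105, qty=9): fills=none; bids=[-] asks=[#5:9@105]
After op 7 [order #6] market_buy(qty=3): fills=#6x#5:3@105; bids=[-] asks=[#5:6@105]
After op 8 [order #7] limit_buy(price=104, qty=3): fills=none; bids=[#7:3@104] asks=[#5:6@105]

Answer: bid=97 ask=-
bid=- ask=-
bid=- ask=-
bid=98 ask=-
bid=- ask=-
bid=- ask=105
bid=- ask=105
bid=104 ask=105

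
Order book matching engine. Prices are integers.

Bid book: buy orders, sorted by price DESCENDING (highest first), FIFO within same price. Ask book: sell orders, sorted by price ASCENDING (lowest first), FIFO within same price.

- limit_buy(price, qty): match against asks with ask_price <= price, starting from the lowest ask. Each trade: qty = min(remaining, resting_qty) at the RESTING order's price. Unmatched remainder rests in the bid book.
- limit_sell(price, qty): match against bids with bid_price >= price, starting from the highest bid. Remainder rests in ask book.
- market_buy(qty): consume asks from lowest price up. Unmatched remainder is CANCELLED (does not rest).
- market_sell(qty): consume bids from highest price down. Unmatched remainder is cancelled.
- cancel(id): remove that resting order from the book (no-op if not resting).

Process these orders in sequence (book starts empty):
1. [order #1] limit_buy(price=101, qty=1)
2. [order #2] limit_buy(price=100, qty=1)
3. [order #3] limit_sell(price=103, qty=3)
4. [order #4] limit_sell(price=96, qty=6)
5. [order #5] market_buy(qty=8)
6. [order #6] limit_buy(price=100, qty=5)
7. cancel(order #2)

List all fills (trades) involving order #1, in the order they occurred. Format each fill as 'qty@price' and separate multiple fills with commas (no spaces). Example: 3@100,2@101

Answer: 1@101

Derivation:
After op 1 [order #1] limit_buy(price=101, qty=1): fills=none; bids=[#1:1@101] asks=[-]
After op 2 [order #2] limit_buy(price=100, qty=1): fills=none; bids=[#1:1@101 #2:1@100] asks=[-]
After op 3 [order #3] limit_sell(price=103, qty=3): fills=none; bids=[#1:1@101 #2:1@100] asks=[#3:3@103]
After op 4 [order #4] limit_sell(price=96, qty=6): fills=#1x#4:1@101 #2x#4:1@100; bids=[-] asks=[#4:4@96 #3:3@103]
After op 5 [order #5] market_buy(qty=8): fills=#5x#4:4@96 #5x#3:3@103; bids=[-] asks=[-]
After op 6 [order #6] limit_buy(price=100, qty=5): fills=none; bids=[#6:5@100] asks=[-]
After op 7 cancel(order #2): fills=none; bids=[#6:5@100] asks=[-]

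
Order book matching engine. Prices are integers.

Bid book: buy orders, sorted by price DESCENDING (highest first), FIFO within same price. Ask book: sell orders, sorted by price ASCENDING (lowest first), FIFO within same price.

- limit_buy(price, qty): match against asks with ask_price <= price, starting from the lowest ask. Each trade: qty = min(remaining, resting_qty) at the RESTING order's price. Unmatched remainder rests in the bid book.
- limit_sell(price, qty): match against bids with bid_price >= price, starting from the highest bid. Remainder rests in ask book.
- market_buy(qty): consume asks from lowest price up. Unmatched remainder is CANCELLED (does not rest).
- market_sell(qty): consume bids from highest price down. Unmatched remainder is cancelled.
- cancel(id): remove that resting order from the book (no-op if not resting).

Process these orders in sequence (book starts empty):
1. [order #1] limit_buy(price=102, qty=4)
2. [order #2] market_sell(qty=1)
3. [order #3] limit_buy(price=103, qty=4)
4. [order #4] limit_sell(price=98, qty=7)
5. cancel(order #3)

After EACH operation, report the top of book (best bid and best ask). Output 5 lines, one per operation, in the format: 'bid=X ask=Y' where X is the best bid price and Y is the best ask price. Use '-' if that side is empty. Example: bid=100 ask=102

After op 1 [order #1] limit_buy(price=102, qty=4): fills=none; bids=[#1:4@102] asks=[-]
After op 2 [order #2] market_sell(qty=1): fills=#1x#2:1@102; bids=[#1:3@102] asks=[-]
After op 3 [order #3] limit_buy(price=103, qty=4): fills=none; bids=[#3:4@103 #1:3@102] asks=[-]
After op 4 [order #4] limit_sell(price=98, qty=7): fills=#3x#4:4@103 #1x#4:3@102; bids=[-] asks=[-]
After op 5 cancel(order #3): fills=none; bids=[-] asks=[-]

Answer: bid=102 ask=-
bid=102 ask=-
bid=103 ask=-
bid=- ask=-
bid=- ask=-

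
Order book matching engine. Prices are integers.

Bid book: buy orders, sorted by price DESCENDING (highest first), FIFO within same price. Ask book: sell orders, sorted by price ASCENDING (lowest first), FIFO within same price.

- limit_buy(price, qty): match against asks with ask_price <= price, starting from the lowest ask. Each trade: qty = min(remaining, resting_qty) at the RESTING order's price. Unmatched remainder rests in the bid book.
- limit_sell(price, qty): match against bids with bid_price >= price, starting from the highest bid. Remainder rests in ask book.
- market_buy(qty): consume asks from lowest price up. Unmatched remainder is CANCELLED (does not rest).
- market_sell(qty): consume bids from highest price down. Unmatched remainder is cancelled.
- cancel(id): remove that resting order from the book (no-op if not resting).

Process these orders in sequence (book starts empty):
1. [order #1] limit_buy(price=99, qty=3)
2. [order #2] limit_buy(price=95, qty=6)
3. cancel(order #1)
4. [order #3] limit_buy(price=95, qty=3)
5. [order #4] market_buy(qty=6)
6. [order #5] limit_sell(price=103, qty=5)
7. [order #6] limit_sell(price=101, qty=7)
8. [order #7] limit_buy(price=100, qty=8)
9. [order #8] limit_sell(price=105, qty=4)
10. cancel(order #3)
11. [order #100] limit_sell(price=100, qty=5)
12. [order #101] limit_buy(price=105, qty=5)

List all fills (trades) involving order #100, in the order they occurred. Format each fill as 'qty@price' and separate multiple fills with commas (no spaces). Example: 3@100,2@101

Answer: 5@100

Derivation:
After op 1 [order #1] limit_buy(price=99, qty=3): fills=none; bids=[#1:3@99] asks=[-]
After op 2 [order #2] limit_buy(price=95, qty=6): fills=none; bids=[#1:3@99 #2:6@95] asks=[-]
After op 3 cancel(order #1): fills=none; bids=[#2:6@95] asks=[-]
After op 4 [order #3] limit_buy(price=95, qty=3): fills=none; bids=[#2:6@95 #3:3@95] asks=[-]
After op 5 [order #4] market_buy(qty=6): fills=none; bids=[#2:6@95 #3:3@95] asks=[-]
After op 6 [order #5] limit_sell(price=103, qty=5): fills=none; bids=[#2:6@95 #3:3@95] asks=[#5:5@103]
After op 7 [order #6] limit_sell(price=101, qty=7): fills=none; bids=[#2:6@95 #3:3@95] asks=[#6:7@101 #5:5@103]
After op 8 [order #7] limit_buy(price=100, qty=8): fills=none; bids=[#7:8@100 #2:6@95 #3:3@95] asks=[#6:7@101 #5:5@103]
After op 9 [order #8] limit_sell(price=105, qty=4): fills=none; bids=[#7:8@100 #2:6@95 #3:3@95] asks=[#6:7@101 #5:5@103 #8:4@105]
After op 10 cancel(order #3): fills=none; bids=[#7:8@100 #2:6@95] asks=[#6:7@101 #5:5@103 #8:4@105]
After op 11 [order #100] limit_sell(price=100, qty=5): fills=#7x#100:5@100; bids=[#7:3@100 #2:6@95] asks=[#6:7@101 #5:5@103 #8:4@105]
After op 12 [order #101] limit_buy(price=105, qty=5): fills=#101x#6:5@101; bids=[#7:3@100 #2:6@95] asks=[#6:2@101 #5:5@103 #8:4@105]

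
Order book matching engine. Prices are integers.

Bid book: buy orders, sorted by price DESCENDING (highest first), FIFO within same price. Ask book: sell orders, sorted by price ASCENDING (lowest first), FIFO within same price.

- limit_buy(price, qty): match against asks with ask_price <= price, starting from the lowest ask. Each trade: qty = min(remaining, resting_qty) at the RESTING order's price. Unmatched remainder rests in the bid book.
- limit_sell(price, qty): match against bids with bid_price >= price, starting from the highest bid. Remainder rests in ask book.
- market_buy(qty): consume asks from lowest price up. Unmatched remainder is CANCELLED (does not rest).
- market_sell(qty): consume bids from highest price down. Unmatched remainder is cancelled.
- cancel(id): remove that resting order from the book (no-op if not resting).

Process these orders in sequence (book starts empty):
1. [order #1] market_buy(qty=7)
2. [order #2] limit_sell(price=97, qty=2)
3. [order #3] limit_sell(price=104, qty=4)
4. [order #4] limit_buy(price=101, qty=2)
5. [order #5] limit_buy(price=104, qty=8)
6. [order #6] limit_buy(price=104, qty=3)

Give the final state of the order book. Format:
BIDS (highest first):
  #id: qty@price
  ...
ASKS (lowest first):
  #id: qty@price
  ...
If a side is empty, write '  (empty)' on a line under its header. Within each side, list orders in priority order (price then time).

After op 1 [order #1] market_buy(qty=7): fills=none; bids=[-] asks=[-]
After op 2 [order #2] limit_sell(price=97, qty=2): fills=none; bids=[-] asks=[#2:2@97]
After op 3 [order #3] limit_sell(price=104, qty=4): fills=none; bids=[-] asks=[#2:2@97 #3:4@104]
After op 4 [order #4] limit_buy(price=101, qty=2): fills=#4x#2:2@97; bids=[-] asks=[#3:4@104]
After op 5 [order #5] limit_buy(price=104, qty=8): fills=#5x#3:4@104; bids=[#5:4@104] asks=[-]
After op 6 [order #6] limit_buy(price=104, qty=3): fills=none; bids=[#5:4@104 #6:3@104] asks=[-]

Answer: BIDS (highest first):
  #5: 4@104
  #6: 3@104
ASKS (lowest first):
  (empty)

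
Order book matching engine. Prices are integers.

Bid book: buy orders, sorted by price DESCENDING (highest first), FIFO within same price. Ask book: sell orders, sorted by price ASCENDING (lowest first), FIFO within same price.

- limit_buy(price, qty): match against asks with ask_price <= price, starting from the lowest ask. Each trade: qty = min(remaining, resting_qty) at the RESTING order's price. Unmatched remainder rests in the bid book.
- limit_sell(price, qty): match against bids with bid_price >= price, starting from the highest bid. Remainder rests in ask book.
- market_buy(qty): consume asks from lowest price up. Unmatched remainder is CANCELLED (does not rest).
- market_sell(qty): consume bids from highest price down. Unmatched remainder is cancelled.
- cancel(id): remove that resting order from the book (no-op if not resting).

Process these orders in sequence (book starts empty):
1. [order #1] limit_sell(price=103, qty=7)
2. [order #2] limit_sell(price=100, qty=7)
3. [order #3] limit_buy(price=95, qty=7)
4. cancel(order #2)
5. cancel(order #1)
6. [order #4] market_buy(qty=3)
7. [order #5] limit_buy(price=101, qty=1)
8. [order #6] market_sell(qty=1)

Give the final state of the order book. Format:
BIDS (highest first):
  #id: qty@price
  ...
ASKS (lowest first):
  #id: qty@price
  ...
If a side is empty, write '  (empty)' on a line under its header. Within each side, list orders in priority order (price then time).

After op 1 [order #1] limit_sell(price=103, qty=7): fills=none; bids=[-] asks=[#1:7@103]
After op 2 [order #2] limit_sell(price=100, qty=7): fills=none; bids=[-] asks=[#2:7@100 #1:7@103]
After op 3 [order #3] limit_buy(price=95, qty=7): fills=none; bids=[#3:7@95] asks=[#2:7@100 #1:7@103]
After op 4 cancel(order #2): fills=none; bids=[#3:7@95] asks=[#1:7@103]
After op 5 cancel(order #1): fills=none; bids=[#3:7@95] asks=[-]
After op 6 [order #4] market_buy(qty=3): fills=none; bids=[#3:7@95] asks=[-]
After op 7 [order #5] limit_buy(price=101, qty=1): fills=none; bids=[#5:1@101 #3:7@95] asks=[-]
After op 8 [order #6] market_sell(qty=1): fills=#5x#6:1@101; bids=[#3:7@95] asks=[-]

Answer: BIDS (highest first):
  #3: 7@95
ASKS (lowest first):
  (empty)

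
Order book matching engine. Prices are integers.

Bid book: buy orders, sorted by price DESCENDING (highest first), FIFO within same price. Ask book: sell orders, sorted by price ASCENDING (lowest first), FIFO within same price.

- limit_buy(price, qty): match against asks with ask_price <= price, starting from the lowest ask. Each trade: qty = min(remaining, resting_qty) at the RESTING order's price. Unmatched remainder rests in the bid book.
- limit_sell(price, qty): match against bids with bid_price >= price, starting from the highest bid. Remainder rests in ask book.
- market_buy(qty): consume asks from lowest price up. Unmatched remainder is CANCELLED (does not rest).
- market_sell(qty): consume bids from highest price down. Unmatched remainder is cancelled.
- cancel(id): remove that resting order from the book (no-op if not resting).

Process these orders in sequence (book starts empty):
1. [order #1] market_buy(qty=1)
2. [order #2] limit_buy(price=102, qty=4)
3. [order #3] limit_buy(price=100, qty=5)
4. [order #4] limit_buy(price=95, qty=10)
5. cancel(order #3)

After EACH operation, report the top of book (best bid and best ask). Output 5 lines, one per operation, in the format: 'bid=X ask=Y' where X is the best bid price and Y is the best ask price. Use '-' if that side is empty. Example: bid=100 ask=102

Answer: bid=- ask=-
bid=102 ask=-
bid=102 ask=-
bid=102 ask=-
bid=102 ask=-

Derivation:
After op 1 [order #1] market_buy(qty=1): fills=none; bids=[-] asks=[-]
After op 2 [order #2] limit_buy(price=102, qty=4): fills=none; bids=[#2:4@102] asks=[-]
After op 3 [order #3] limit_buy(price=100, qty=5): fills=none; bids=[#2:4@102 #3:5@100] asks=[-]
After op 4 [order #4] limit_buy(price=95, qty=10): fills=none; bids=[#2:4@102 #3:5@100 #4:10@95] asks=[-]
After op 5 cancel(order #3): fills=none; bids=[#2:4@102 #4:10@95] asks=[-]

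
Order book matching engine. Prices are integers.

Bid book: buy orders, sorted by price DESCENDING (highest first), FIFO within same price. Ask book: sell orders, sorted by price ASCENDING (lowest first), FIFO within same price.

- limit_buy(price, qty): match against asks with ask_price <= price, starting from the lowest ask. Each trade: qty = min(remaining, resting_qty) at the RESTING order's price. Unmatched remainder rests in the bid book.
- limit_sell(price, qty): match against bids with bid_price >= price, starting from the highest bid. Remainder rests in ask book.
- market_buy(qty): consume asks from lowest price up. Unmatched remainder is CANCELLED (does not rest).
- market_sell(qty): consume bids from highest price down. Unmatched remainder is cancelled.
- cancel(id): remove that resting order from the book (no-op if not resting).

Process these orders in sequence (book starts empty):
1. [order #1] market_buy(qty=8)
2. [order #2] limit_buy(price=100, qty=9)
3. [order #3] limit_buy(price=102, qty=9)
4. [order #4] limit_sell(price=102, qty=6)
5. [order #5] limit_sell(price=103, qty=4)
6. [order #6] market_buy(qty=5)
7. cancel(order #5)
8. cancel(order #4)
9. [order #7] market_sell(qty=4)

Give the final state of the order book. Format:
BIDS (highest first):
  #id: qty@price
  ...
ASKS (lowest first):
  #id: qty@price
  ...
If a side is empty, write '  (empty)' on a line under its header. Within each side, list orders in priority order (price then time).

Answer: BIDS (highest first):
  #2: 8@100
ASKS (lowest first):
  (empty)

Derivation:
After op 1 [order #1] market_buy(qty=8): fills=none; bids=[-] asks=[-]
After op 2 [order #2] limit_buy(price=100, qty=9): fills=none; bids=[#2:9@100] asks=[-]
After op 3 [order #3] limit_buy(price=102, qty=9): fills=none; bids=[#3:9@102 #2:9@100] asks=[-]
After op 4 [order #4] limit_sell(price=102, qty=6): fills=#3x#4:6@102; bids=[#3:3@102 #2:9@100] asks=[-]
After op 5 [order #5] limit_sell(price=103, qty=4): fills=none; bids=[#3:3@102 #2:9@100] asks=[#5:4@103]
After op 6 [order #6] market_buy(qty=5): fills=#6x#5:4@103; bids=[#3:3@102 #2:9@100] asks=[-]
After op 7 cancel(order #5): fills=none; bids=[#3:3@102 #2:9@100] asks=[-]
After op 8 cancel(order #4): fills=none; bids=[#3:3@102 #2:9@100] asks=[-]
After op 9 [order #7] market_sell(qty=4): fills=#3x#7:3@102 #2x#7:1@100; bids=[#2:8@100] asks=[-]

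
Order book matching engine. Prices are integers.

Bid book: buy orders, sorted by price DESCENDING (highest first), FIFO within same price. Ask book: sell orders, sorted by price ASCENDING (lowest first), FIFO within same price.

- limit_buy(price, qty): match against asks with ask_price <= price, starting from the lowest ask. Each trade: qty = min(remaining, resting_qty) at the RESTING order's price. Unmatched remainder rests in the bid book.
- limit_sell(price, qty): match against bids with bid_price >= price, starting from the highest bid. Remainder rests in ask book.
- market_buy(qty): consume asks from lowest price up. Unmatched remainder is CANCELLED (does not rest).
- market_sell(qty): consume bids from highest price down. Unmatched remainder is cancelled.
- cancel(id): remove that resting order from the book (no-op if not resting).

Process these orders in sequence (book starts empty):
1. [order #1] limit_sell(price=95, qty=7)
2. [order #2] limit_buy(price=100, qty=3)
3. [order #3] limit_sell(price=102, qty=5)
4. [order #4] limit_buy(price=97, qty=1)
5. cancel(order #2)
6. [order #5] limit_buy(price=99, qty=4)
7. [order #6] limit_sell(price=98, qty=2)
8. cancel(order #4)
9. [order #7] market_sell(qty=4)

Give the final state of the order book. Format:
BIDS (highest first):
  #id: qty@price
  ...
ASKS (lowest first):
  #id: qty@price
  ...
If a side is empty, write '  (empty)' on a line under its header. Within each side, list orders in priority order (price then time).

Answer: BIDS (highest first):
  (empty)
ASKS (lowest first):
  #6: 1@98
  #3: 5@102

Derivation:
After op 1 [order #1] limit_sell(price=95, qty=7): fills=none; bids=[-] asks=[#1:7@95]
After op 2 [order #2] limit_buy(price=100, qty=3): fills=#2x#1:3@95; bids=[-] asks=[#1:4@95]
After op 3 [order #3] limit_sell(price=102, qty=5): fills=none; bids=[-] asks=[#1:4@95 #3:5@102]
After op 4 [order #4] limit_buy(price=97, qty=1): fills=#4x#1:1@95; bids=[-] asks=[#1:3@95 #3:5@102]
After op 5 cancel(order #2): fills=none; bids=[-] asks=[#1:3@95 #3:5@102]
After op 6 [order #5] limit_buy(price=99, qty=4): fills=#5x#1:3@95; bids=[#5:1@99] asks=[#3:5@102]
After op 7 [order #6] limit_sell(price=98, qty=2): fills=#5x#6:1@99; bids=[-] asks=[#6:1@98 #3:5@102]
After op 8 cancel(order #4): fills=none; bids=[-] asks=[#6:1@98 #3:5@102]
After op 9 [order #7] market_sell(qty=4): fills=none; bids=[-] asks=[#6:1@98 #3:5@102]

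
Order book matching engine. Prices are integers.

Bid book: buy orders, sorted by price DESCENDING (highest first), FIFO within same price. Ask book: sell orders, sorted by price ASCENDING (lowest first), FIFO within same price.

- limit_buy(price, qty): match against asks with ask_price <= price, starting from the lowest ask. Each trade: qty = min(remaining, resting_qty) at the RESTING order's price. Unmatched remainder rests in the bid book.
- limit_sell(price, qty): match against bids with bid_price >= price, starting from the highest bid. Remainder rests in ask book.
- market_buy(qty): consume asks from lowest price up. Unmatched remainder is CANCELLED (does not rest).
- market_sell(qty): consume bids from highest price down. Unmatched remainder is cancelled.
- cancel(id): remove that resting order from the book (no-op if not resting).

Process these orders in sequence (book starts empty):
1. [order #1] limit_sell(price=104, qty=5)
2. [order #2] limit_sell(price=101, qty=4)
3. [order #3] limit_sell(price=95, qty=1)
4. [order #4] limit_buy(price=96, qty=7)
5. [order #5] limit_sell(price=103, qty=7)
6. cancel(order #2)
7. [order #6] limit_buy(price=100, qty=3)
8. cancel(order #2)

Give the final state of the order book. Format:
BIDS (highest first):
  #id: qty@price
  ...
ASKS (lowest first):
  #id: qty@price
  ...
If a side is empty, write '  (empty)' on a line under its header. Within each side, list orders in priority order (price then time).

After op 1 [order #1] limit_sell(price=104, qty=5): fills=none; bids=[-] asks=[#1:5@104]
After op 2 [order #2] limit_sell(price=101, qty=4): fills=none; bids=[-] asks=[#2:4@101 #1:5@104]
After op 3 [order #3] limit_sell(price=95, qty=1): fills=none; bids=[-] asks=[#3:1@95 #2:4@101 #1:5@104]
After op 4 [order #4] limit_buy(price=96, qty=7): fills=#4x#3:1@95; bids=[#4:6@96] asks=[#2:4@101 #1:5@104]
After op 5 [order #5] limit_sell(price=103, qty=7): fills=none; bids=[#4:6@96] asks=[#2:4@101 #5:7@103 #1:5@104]
After op 6 cancel(order #2): fills=none; bids=[#4:6@96] asks=[#5:7@103 #1:5@104]
After op 7 [order #6] limit_buy(price=100, qty=3): fills=none; bids=[#6:3@100 #4:6@96] asks=[#5:7@103 #1:5@104]
After op 8 cancel(order #2): fills=none; bids=[#6:3@100 #4:6@96] asks=[#5:7@103 #1:5@104]

Answer: BIDS (highest first):
  #6: 3@100
  #4: 6@96
ASKS (lowest first):
  #5: 7@103
  #1: 5@104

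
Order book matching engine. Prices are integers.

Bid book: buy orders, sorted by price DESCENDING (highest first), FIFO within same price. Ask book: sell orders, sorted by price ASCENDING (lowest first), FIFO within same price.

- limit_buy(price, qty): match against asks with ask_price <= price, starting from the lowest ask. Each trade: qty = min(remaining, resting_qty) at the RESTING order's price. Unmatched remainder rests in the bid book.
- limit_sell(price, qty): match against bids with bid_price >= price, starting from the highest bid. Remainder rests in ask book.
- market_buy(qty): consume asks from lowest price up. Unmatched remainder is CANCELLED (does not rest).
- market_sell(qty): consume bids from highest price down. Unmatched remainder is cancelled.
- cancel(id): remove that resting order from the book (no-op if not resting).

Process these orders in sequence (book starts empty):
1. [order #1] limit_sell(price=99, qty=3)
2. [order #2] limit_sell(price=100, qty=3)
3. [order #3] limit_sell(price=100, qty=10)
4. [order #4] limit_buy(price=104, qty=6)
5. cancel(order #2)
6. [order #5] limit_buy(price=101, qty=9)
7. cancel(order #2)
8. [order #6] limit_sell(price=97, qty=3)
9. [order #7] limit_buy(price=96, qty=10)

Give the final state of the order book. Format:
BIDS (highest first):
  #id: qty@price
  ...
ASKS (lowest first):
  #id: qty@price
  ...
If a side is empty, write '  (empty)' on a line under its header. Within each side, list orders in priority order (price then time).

After op 1 [order #1] limit_sell(price=99, qty=3): fills=none; bids=[-] asks=[#1:3@99]
After op 2 [order #2] limit_sell(price=100, qty=3): fills=none; bids=[-] asks=[#1:3@99 #2:3@100]
After op 3 [order #3] limit_sell(price=100, qty=10): fills=none; bids=[-] asks=[#1:3@99 #2:3@100 #3:10@100]
After op 4 [order #4] limit_buy(price=104, qty=6): fills=#4x#1:3@99 #4x#2:3@100; bids=[-] asks=[#3:10@100]
After op 5 cancel(order #2): fills=none; bids=[-] asks=[#3:10@100]
After op 6 [order #5] limit_buy(price=101, qty=9): fills=#5x#3:9@100; bids=[-] asks=[#3:1@100]
After op 7 cancel(order #2): fills=none; bids=[-] asks=[#3:1@100]
After op 8 [order #6] limit_sell(price=97, qty=3): fills=none; bids=[-] asks=[#6:3@97 #3:1@100]
After op 9 [order #7] limit_buy(price=96, qty=10): fills=none; bids=[#7:10@96] asks=[#6:3@97 #3:1@100]

Answer: BIDS (highest first):
  #7: 10@96
ASKS (lowest first):
  #6: 3@97
  #3: 1@100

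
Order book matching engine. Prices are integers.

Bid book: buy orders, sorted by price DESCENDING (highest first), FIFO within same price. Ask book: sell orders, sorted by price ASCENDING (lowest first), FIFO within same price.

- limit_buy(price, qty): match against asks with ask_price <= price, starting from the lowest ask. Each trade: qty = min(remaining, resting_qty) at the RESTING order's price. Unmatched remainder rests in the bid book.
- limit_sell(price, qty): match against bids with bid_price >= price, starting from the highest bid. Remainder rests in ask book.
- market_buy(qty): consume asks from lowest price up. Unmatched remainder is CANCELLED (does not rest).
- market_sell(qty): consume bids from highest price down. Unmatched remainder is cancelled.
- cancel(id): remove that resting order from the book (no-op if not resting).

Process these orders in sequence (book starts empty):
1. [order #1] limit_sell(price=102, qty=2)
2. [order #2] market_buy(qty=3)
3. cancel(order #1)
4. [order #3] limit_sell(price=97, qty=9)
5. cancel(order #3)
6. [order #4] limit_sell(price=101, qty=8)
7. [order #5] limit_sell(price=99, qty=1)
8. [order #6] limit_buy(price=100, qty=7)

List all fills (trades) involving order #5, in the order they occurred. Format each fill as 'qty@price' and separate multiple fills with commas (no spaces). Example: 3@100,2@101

After op 1 [order #1] limit_sell(price=102, qty=2): fills=none; bids=[-] asks=[#1:2@102]
After op 2 [order #2] market_buy(qty=3): fills=#2x#1:2@102; bids=[-] asks=[-]
After op 3 cancel(order #1): fills=none; bids=[-] asks=[-]
After op 4 [order #3] limit_sell(price=97, qty=9): fills=none; bids=[-] asks=[#3:9@97]
After op 5 cancel(order #3): fills=none; bids=[-] asks=[-]
After op 6 [order #4] limit_sell(price=101, qty=8): fills=none; bids=[-] asks=[#4:8@101]
After op 7 [order #5] limit_sell(price=99, qty=1): fills=none; bids=[-] asks=[#5:1@99 #4:8@101]
After op 8 [order #6] limit_buy(price=100, qty=7): fills=#6x#5:1@99; bids=[#6:6@100] asks=[#4:8@101]

Answer: 1@99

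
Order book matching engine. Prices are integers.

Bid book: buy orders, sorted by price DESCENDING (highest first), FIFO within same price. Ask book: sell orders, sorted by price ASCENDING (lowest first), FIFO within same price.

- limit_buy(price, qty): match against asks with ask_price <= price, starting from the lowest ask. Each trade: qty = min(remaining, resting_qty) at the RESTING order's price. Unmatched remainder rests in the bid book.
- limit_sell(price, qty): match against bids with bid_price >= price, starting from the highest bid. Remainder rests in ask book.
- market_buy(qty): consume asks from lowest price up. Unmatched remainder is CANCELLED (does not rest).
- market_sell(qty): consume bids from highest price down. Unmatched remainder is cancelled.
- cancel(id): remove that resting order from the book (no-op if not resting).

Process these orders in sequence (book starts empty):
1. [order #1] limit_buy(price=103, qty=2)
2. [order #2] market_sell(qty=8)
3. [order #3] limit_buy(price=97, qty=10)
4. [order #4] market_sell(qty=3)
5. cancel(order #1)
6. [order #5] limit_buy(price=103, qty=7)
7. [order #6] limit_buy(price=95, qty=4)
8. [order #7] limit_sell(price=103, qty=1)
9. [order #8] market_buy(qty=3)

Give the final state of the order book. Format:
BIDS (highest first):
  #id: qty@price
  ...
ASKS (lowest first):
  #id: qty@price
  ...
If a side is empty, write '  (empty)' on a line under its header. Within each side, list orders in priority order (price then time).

Answer: BIDS (highest first):
  #5: 6@103
  #3: 7@97
  #6: 4@95
ASKS (lowest first):
  (empty)

Derivation:
After op 1 [order #1] limit_buy(price=103, qty=2): fills=none; bids=[#1:2@103] asks=[-]
After op 2 [order #2] market_sell(qty=8): fills=#1x#2:2@103; bids=[-] asks=[-]
After op 3 [order #3] limit_buy(price=97, qty=10): fills=none; bids=[#3:10@97] asks=[-]
After op 4 [order #4] market_sell(qty=3): fills=#3x#4:3@97; bids=[#3:7@97] asks=[-]
After op 5 cancel(order #1): fills=none; bids=[#3:7@97] asks=[-]
After op 6 [order #5] limit_buy(price=103, qty=7): fills=none; bids=[#5:7@103 #3:7@97] asks=[-]
After op 7 [order #6] limit_buy(price=95, qty=4): fills=none; bids=[#5:7@103 #3:7@97 #6:4@95] asks=[-]
After op 8 [order #7] limit_sell(price=103, qty=1): fills=#5x#7:1@103; bids=[#5:6@103 #3:7@97 #6:4@95] asks=[-]
After op 9 [order #8] market_buy(qty=3): fills=none; bids=[#5:6@103 #3:7@97 #6:4@95] asks=[-]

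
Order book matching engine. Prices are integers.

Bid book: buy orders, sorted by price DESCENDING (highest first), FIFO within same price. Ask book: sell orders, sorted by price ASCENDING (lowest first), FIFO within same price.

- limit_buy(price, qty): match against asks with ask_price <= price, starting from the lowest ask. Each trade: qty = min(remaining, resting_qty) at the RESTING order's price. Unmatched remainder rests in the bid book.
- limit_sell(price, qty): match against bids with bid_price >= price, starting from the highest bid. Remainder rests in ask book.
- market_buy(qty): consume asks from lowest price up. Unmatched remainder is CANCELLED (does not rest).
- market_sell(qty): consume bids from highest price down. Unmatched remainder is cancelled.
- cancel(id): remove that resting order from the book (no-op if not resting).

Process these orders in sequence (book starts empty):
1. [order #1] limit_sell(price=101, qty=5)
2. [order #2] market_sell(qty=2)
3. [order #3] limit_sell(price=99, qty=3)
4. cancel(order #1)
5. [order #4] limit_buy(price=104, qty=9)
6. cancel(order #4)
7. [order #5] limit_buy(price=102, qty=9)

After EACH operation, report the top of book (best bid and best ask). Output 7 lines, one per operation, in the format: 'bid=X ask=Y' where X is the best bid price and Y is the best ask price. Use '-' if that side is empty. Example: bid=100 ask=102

Answer: bid=- ask=101
bid=- ask=101
bid=- ask=99
bid=- ask=99
bid=104 ask=-
bid=- ask=-
bid=102 ask=-

Derivation:
After op 1 [order #1] limit_sell(price=101, qty=5): fills=none; bids=[-] asks=[#1:5@101]
After op 2 [order #2] market_sell(qty=2): fills=none; bids=[-] asks=[#1:5@101]
After op 3 [order #3] limit_sell(price=99, qty=3): fills=none; bids=[-] asks=[#3:3@99 #1:5@101]
After op 4 cancel(order #1): fills=none; bids=[-] asks=[#3:3@99]
After op 5 [order #4] limit_buy(price=104, qty=9): fills=#4x#3:3@99; bids=[#4:6@104] asks=[-]
After op 6 cancel(order #4): fills=none; bids=[-] asks=[-]
After op 7 [order #5] limit_buy(price=102, qty=9): fills=none; bids=[#5:9@102] asks=[-]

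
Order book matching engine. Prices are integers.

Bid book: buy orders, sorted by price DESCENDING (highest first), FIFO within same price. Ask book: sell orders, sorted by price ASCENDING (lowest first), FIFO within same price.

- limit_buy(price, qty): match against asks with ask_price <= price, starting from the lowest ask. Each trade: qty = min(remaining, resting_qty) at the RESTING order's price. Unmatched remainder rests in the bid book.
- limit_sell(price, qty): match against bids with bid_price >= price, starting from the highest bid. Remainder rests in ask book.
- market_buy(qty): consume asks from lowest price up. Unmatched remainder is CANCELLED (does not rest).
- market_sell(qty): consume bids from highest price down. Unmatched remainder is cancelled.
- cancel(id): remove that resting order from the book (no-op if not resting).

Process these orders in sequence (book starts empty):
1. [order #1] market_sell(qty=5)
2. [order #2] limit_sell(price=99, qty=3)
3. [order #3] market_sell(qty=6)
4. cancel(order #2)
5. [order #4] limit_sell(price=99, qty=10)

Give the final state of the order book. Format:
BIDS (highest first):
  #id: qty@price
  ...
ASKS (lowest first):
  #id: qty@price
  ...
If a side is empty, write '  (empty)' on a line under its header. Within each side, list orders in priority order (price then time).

After op 1 [order #1] market_sell(qty=5): fills=none; bids=[-] asks=[-]
After op 2 [order #2] limit_sell(price=99, qty=3): fills=none; bids=[-] asks=[#2:3@99]
After op 3 [order #3] market_sell(qty=6): fills=none; bids=[-] asks=[#2:3@99]
After op 4 cancel(order #2): fills=none; bids=[-] asks=[-]
After op 5 [order #4] limit_sell(price=99, qty=10): fills=none; bids=[-] asks=[#4:10@99]

Answer: BIDS (highest first):
  (empty)
ASKS (lowest first):
  #4: 10@99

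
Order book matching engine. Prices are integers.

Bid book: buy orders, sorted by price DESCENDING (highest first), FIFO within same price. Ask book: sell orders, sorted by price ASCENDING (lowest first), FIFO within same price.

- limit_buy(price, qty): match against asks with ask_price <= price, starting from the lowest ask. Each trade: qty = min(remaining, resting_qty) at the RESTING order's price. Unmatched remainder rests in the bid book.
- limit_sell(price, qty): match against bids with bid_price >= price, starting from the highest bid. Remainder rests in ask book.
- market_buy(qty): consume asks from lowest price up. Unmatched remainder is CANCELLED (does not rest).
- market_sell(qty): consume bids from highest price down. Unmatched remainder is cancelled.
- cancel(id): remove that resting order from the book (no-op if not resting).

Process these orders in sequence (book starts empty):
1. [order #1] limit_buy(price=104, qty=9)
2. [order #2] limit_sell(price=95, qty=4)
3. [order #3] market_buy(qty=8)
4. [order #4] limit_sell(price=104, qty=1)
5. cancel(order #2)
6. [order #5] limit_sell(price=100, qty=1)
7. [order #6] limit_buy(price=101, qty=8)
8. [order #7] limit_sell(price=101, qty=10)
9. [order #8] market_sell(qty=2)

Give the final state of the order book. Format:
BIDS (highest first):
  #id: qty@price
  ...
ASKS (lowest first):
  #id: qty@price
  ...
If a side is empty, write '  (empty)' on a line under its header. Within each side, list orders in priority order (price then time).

After op 1 [order #1] limit_buy(price=104, qty=9): fills=none; bids=[#1:9@104] asks=[-]
After op 2 [order #2] limit_sell(price=95, qty=4): fills=#1x#2:4@104; bids=[#1:5@104] asks=[-]
After op 3 [order #3] market_buy(qty=8): fills=none; bids=[#1:5@104] asks=[-]
After op 4 [order #4] limit_sell(price=104, qty=1): fills=#1x#4:1@104; bids=[#1:4@104] asks=[-]
After op 5 cancel(order #2): fills=none; bids=[#1:4@104] asks=[-]
After op 6 [order #5] limit_sell(price=100, qty=1): fills=#1x#5:1@104; bids=[#1:3@104] asks=[-]
After op 7 [order #6] limit_buy(price=101, qty=8): fills=none; bids=[#1:3@104 #6:8@101] asks=[-]
After op 8 [order #7] limit_sell(price=101, qty=10): fills=#1x#7:3@104 #6x#7:7@101; bids=[#6:1@101] asks=[-]
After op 9 [order #8] market_sell(qty=2): fills=#6x#8:1@101; bids=[-] asks=[-]

Answer: BIDS (highest first):
  (empty)
ASKS (lowest first):
  (empty)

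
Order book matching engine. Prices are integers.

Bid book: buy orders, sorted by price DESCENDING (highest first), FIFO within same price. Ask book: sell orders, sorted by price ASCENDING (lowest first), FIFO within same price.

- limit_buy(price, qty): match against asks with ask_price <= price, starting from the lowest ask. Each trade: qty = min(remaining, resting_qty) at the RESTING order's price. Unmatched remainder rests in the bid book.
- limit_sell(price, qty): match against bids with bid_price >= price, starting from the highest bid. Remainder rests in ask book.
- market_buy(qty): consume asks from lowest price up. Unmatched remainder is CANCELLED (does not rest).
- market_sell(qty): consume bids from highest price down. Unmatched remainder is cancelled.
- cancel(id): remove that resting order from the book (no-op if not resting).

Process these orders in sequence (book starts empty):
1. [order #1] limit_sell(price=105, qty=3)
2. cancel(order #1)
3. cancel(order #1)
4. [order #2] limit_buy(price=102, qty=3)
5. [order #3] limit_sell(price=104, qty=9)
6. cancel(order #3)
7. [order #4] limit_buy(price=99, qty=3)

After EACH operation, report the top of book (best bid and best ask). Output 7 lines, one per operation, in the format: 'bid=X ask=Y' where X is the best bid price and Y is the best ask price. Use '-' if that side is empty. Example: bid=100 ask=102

Answer: bid=- ask=105
bid=- ask=-
bid=- ask=-
bid=102 ask=-
bid=102 ask=104
bid=102 ask=-
bid=102 ask=-

Derivation:
After op 1 [order #1] limit_sell(price=105, qty=3): fills=none; bids=[-] asks=[#1:3@105]
After op 2 cancel(order #1): fills=none; bids=[-] asks=[-]
After op 3 cancel(order #1): fills=none; bids=[-] asks=[-]
After op 4 [order #2] limit_buy(price=102, qty=3): fills=none; bids=[#2:3@102] asks=[-]
After op 5 [order #3] limit_sell(price=104, qty=9): fills=none; bids=[#2:3@102] asks=[#3:9@104]
After op 6 cancel(order #3): fills=none; bids=[#2:3@102] asks=[-]
After op 7 [order #4] limit_buy(price=99, qty=3): fills=none; bids=[#2:3@102 #4:3@99] asks=[-]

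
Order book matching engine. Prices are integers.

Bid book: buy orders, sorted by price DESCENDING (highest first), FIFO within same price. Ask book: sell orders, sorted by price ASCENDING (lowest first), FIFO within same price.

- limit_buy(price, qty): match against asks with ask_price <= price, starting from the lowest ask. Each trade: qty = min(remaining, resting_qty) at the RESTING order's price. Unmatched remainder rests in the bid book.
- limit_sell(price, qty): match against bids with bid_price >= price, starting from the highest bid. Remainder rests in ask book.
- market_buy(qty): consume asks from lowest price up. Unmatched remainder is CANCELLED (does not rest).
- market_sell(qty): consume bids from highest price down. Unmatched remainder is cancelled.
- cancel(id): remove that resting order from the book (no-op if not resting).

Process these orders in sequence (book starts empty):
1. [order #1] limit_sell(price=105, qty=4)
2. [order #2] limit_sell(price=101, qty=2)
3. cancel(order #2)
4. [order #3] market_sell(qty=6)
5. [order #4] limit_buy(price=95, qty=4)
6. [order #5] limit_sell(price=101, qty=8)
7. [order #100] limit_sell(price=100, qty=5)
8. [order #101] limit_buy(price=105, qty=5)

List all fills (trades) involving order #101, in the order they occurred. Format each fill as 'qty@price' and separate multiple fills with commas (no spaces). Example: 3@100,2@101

After op 1 [order #1] limit_sell(price=105, qty=4): fills=none; bids=[-] asks=[#1:4@105]
After op 2 [order #2] limit_sell(price=101, qty=2): fills=none; bids=[-] asks=[#2:2@101 #1:4@105]
After op 3 cancel(order #2): fills=none; bids=[-] asks=[#1:4@105]
After op 4 [order #3] market_sell(qty=6): fills=none; bids=[-] asks=[#1:4@105]
After op 5 [order #4] limit_buy(price=95, qty=4): fills=none; bids=[#4:4@95] asks=[#1:4@105]
After op 6 [order #5] limit_sell(price=101, qty=8): fills=none; bids=[#4:4@95] asks=[#5:8@101 #1:4@105]
After op 7 [order #100] limit_sell(price=100, qty=5): fills=none; bids=[#4:4@95] asks=[#100:5@100 #5:8@101 #1:4@105]
After op 8 [order #101] limit_buy(price=105, qty=5): fills=#101x#100:5@100; bids=[#4:4@95] asks=[#5:8@101 #1:4@105]

Answer: 5@100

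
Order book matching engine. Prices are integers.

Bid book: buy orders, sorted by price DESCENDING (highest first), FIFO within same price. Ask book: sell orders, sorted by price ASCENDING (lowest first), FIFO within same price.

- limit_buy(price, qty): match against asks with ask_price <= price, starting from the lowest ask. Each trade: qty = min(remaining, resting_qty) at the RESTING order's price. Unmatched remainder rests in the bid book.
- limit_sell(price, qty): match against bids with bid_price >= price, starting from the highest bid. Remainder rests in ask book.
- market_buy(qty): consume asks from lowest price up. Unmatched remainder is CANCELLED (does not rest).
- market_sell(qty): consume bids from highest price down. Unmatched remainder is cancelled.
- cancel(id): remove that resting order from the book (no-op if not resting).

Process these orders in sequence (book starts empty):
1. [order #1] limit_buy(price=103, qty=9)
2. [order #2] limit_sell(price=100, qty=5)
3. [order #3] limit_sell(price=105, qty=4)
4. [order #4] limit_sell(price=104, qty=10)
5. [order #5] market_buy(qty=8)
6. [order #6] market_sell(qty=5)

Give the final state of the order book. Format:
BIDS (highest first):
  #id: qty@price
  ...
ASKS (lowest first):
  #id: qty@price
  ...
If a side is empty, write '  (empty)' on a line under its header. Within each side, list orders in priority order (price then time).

After op 1 [order #1] limit_buy(price=103, qty=9): fills=none; bids=[#1:9@103] asks=[-]
After op 2 [order #2] limit_sell(price=100, qty=5): fills=#1x#2:5@103; bids=[#1:4@103] asks=[-]
After op 3 [order #3] limit_sell(price=105, qty=4): fills=none; bids=[#1:4@103] asks=[#3:4@105]
After op 4 [order #4] limit_sell(price=104, qty=10): fills=none; bids=[#1:4@103] asks=[#4:10@104 #3:4@105]
After op 5 [order #5] market_buy(qty=8): fills=#5x#4:8@104; bids=[#1:4@103] asks=[#4:2@104 #3:4@105]
After op 6 [order #6] market_sell(qty=5): fills=#1x#6:4@103; bids=[-] asks=[#4:2@104 #3:4@105]

Answer: BIDS (highest first):
  (empty)
ASKS (lowest first):
  #4: 2@104
  #3: 4@105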